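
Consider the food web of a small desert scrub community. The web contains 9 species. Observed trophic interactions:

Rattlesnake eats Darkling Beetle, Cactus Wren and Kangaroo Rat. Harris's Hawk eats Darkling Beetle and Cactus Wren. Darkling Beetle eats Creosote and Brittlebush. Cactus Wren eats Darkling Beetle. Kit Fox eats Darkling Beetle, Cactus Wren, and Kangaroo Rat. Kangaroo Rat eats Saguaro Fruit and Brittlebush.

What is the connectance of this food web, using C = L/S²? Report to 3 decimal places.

The web has S = 9 species and L = 13 feeding links.
C = L / S² = 13 / 81 = 0.1605 ≈ 0.160.

C = 0.160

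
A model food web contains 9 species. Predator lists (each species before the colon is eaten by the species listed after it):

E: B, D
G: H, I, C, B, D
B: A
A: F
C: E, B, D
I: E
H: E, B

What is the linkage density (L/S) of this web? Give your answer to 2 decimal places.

L/S = 1.67

There are L = 15 links among S = 9 species.
L/S = 15/9 = 1.6667 ≈ 1.67.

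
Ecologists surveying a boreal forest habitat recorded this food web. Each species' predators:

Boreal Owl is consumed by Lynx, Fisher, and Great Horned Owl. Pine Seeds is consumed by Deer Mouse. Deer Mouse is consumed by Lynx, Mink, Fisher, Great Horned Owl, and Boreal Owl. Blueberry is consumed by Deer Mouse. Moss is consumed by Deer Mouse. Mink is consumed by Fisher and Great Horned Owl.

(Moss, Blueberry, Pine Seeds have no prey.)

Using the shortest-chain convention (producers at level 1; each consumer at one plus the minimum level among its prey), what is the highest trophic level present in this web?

3

Producers (level 1): Moss, Blueberry, Pine Seeds.
Following each consumer down to its lowest-level prey: Moss → Deer Mouse → Great Horned Owl (levels 1 through 3).
All prey of Great Horned Owl (Deer Mouse 2, Boreal Owl 3, Mink 3) are at level 2 or above, so Great Horned Owl is at level 1 + 2 = 3.
Every consumer has at least one prey at level 2 or below, so none exceeds level 3.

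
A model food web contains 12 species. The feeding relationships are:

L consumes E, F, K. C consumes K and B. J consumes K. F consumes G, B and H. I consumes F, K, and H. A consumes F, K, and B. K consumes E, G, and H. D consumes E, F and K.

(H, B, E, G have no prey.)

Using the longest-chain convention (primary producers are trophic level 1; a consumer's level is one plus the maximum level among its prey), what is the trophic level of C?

Trophic level 3

H is a producer → level 1.
K eats H (level 1); other prey at levels: E 1, G 1 → level 2.
C eats K (level 2); other prey at levels: B 1 → level 3.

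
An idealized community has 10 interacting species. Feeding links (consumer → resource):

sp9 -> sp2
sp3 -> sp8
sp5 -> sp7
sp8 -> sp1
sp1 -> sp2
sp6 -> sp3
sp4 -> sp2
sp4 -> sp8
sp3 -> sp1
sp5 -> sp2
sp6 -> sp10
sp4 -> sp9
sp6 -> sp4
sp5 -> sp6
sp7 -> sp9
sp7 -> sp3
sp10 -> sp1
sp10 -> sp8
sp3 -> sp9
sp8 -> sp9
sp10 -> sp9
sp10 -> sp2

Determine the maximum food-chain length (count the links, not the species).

One longest chain: sp2 → sp9 → sp8 → sp3 → sp6 → sp5.
It has 6 species and 5 links.

5 links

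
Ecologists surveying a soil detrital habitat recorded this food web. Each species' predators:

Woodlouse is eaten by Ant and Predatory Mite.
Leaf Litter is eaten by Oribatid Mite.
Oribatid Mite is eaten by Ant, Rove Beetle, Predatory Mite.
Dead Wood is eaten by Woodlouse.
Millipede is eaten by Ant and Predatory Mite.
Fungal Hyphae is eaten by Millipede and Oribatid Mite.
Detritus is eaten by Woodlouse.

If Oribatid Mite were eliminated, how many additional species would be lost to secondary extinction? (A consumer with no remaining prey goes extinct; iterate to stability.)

1

Remove Oribatid Mite.
Round 1: Rove Beetle (all prey gone) → extinct.
No further losses. Total secondary extinctions: 1.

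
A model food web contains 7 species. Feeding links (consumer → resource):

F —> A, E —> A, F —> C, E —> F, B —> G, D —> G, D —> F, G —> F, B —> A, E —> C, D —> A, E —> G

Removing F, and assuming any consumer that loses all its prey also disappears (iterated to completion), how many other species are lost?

Remove F.
Round 1: G (all prey gone) → extinct.
No further losses. Total secondary extinctions: 1.

1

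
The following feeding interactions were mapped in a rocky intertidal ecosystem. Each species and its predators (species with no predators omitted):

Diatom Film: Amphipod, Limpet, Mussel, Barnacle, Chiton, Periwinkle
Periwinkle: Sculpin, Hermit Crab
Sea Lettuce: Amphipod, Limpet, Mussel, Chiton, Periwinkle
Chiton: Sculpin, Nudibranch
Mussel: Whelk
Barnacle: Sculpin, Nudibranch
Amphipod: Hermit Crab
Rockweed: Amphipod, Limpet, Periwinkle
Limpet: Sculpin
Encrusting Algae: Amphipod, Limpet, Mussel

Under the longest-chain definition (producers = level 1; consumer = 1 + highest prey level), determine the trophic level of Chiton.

Diatom Film is a producer → level 1.
Chiton eats Diatom Film (level 1); other prey at levels: Sea Lettuce 1 → level 2.

Trophic level 2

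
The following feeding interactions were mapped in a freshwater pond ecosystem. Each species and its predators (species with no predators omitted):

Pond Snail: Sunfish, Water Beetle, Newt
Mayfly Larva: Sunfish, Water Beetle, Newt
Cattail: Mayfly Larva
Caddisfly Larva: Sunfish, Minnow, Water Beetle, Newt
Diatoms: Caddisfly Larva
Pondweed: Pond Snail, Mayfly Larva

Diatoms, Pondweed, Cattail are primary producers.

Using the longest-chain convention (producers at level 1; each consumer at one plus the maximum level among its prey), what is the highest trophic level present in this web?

Producers (level 1): Diatoms, Pondweed, Cattail.
Pondweed → Pond Snail → Water Beetle gives Water Beetle level 3.
No species has a prey at level 3, so no species reaches level 4.

3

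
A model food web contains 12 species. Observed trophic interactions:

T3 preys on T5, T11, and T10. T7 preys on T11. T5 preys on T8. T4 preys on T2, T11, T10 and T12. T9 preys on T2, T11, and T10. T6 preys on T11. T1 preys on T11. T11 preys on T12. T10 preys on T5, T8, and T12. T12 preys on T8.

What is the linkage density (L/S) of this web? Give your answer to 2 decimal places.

There are L = 19 links among S = 12 species.
L/S = 19/12 = 1.5833 ≈ 1.58.

L/S = 1.58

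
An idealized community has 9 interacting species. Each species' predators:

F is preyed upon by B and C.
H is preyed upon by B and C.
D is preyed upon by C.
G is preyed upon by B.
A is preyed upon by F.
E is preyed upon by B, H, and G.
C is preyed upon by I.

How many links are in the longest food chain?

3 links

One longest chain: E → H → C → I.
It has 4 species and 3 links.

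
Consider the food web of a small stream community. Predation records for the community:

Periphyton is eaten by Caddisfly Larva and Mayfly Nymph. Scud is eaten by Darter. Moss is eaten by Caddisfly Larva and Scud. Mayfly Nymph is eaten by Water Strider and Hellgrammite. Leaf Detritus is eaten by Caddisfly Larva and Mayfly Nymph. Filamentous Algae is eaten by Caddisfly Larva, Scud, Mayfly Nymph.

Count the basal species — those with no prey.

Basal species (no prey listed): Periphyton, Leaf Detritus, Filamentous Algae, Moss.
Count: 4.

4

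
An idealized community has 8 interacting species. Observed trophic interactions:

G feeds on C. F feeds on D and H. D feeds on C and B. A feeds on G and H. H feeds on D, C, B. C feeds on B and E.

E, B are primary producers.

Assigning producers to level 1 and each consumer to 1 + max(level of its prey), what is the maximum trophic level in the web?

5

Producers (level 1): E, B.
E → C → D → H → A gives A level 5.
No species has a prey at level 5, so no species reaches level 6.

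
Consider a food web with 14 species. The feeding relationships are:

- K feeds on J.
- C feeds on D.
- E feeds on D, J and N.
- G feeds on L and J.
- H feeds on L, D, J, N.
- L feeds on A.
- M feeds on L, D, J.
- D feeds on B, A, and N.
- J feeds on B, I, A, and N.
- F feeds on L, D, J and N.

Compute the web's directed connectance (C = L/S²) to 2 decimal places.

The web has S = 14 species and L = 26 feeding links.
C = L / S² = 26 / 196 = 0.1327 ≈ 0.13.

C = 0.13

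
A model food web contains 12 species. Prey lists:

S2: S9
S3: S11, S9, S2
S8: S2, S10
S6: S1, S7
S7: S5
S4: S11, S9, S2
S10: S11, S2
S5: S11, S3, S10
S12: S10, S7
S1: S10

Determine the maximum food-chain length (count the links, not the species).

5 links

One longest chain: S9 → S2 → S3 → S5 → S7 → S6.
It has 6 species and 5 links.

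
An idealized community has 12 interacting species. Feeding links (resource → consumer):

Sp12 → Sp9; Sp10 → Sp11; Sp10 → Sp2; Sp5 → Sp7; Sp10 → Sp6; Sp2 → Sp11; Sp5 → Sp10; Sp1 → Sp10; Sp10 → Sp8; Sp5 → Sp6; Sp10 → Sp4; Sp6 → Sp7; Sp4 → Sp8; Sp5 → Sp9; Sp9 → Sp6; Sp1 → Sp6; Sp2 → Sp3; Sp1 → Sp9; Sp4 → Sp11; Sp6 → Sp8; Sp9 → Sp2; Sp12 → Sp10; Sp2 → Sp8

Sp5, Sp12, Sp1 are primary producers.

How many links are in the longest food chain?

One longest chain: Sp5 → Sp10 → Sp6 → Sp7.
It has 4 species and 3 links.

3 links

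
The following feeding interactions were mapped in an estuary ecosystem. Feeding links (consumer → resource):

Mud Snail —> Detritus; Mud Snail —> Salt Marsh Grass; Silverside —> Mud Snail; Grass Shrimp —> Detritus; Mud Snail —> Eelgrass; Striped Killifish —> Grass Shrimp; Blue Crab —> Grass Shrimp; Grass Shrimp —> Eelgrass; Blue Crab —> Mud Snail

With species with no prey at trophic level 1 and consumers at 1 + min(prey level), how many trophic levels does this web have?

Basal resources (level 1): Detritus, Salt Marsh Grass, Eelgrass.
Following each consumer down to its lowest-level prey: Detritus → Grass Shrimp → Blue Crab (levels 1 through 3).
All prey of Blue Crab (Grass Shrimp 2, Mud Snail 2) are at level 2 or above, so Blue Crab is at level 1 + 2 = 3.
Every consumer has at least one prey at level 2 or below, so none exceeds level 3.

3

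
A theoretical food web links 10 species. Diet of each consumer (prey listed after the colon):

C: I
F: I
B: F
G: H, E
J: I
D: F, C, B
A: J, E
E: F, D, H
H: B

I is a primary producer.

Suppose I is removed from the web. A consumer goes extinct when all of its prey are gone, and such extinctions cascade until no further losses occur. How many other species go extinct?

9

Remove I.
Round 1: F (all prey gone), J (all prey gone), C (all prey gone) → extinct.
Round 2: B (all prey gone) → extinct.
Round 3: D (all prey gone), H (all prey gone) → extinct.
Round 4: E (all prey gone) → extinct.
Round 5: G (all prey gone), A (all prey gone) → extinct.
No further losses. Total secondary extinctions: 9.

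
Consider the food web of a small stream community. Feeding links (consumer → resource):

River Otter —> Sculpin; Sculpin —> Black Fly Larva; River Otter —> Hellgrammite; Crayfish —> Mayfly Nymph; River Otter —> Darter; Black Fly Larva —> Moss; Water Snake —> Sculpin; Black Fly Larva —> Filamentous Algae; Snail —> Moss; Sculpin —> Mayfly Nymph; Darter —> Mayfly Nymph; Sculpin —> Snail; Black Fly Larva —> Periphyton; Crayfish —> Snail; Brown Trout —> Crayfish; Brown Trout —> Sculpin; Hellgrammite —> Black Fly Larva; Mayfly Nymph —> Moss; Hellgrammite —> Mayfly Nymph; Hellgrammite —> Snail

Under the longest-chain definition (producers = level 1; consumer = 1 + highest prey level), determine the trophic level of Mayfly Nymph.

Trophic level 2

Moss is a producer → level 1.
Mayfly Nymph eats Moss → level 2.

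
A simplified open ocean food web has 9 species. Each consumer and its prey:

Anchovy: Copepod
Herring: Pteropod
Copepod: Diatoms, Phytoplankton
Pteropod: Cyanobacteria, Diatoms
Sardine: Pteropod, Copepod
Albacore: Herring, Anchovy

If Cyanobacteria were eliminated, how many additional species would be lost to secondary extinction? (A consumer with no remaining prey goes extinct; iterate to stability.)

0

Remove Cyanobacteria.
Every predator of it retains at least one other prey: Pteropod still has Diatoms.
No consumer loses all prey, so no secondary extinctions occur.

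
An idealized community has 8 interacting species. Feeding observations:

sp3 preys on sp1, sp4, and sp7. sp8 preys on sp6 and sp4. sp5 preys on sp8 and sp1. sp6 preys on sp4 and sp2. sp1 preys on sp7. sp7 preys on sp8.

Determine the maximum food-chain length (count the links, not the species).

5 links

One longest chain: sp2 → sp6 → sp8 → sp7 → sp1 → sp3.
It has 6 species and 5 links.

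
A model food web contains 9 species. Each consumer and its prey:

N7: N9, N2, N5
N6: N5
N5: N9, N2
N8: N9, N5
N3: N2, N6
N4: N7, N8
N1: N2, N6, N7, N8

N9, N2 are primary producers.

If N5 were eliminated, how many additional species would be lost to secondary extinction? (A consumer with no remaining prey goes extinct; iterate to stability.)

Remove N5.
Round 1: N6 (all prey gone) → extinct.
No further losses. Total secondary extinctions: 1.

1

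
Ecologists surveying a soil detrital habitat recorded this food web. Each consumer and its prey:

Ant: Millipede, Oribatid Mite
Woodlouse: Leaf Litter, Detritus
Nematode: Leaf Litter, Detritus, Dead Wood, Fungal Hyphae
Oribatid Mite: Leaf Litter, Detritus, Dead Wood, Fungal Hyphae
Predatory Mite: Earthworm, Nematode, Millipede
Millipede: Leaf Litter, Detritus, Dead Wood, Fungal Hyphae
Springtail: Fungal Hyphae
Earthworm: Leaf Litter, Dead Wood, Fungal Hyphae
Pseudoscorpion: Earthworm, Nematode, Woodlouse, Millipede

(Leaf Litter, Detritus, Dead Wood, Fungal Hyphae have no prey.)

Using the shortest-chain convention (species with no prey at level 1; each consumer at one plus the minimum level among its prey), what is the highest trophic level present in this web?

3

Basal resources (level 1): Leaf Litter, Detritus, Dead Wood, Fungal Hyphae.
Following each consumer down to its lowest-level prey: Leaf Litter → Earthworm → Predatory Mite (levels 1 through 3).
All prey of Predatory Mite (Earthworm 2, Nematode 2, Millipede 2) are at level 2 or above, so Predatory Mite is at level 1 + 2 = 3.
Every consumer has at least one prey at level 2 or below, so none exceeds level 3.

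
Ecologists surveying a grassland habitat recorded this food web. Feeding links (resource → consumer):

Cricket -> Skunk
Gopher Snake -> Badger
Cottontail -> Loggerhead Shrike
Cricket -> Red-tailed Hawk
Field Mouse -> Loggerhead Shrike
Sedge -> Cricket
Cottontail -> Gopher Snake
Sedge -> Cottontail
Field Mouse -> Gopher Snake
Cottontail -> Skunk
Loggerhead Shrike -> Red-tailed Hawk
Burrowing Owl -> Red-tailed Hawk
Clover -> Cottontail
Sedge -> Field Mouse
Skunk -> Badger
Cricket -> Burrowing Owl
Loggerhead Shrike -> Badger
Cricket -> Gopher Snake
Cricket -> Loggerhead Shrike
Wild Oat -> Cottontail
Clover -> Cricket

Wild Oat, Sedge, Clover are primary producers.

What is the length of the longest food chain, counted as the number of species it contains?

4 species

One longest chain: Sedge → Field Mouse → Gopher Snake → Badger.
It has 4 species and 3 links.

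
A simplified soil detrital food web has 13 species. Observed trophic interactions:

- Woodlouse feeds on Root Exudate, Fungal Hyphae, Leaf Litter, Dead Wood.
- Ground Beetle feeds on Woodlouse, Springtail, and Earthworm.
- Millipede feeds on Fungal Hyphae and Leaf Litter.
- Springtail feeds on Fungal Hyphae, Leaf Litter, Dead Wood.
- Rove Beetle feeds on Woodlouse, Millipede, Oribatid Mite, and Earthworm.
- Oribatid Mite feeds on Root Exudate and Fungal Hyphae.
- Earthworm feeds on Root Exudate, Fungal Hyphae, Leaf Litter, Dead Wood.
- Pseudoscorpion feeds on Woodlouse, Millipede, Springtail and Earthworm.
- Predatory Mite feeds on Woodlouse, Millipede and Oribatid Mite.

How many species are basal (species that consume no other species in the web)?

Basal species (no prey listed): Root Exudate, Fungal Hyphae, Dead Wood, Leaf Litter.
Count: 4.

4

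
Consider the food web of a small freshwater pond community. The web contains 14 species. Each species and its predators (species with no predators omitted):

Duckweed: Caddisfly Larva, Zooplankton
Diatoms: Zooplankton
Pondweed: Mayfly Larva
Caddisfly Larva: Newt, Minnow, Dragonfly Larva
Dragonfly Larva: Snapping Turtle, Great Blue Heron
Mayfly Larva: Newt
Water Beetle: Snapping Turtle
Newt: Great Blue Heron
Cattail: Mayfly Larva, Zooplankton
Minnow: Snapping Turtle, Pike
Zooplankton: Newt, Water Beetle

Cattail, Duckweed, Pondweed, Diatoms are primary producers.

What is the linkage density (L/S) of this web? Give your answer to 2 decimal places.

There are L = 18 links among S = 14 species.
L/S = 18/14 = 1.2857 ≈ 1.29.

L/S = 1.29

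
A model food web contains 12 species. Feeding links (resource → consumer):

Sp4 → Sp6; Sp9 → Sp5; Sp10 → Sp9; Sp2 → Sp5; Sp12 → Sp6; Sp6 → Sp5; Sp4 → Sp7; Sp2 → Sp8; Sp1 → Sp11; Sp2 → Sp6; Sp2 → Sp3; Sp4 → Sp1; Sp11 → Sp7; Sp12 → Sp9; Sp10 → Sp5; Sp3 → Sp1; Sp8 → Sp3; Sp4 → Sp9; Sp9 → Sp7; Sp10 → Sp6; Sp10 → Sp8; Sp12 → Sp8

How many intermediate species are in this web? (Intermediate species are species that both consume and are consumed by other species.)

Intermediate species (has both prey and predators): Sp8, Sp6, Sp9, Sp3, Sp1, Sp11.
Count: 6.

6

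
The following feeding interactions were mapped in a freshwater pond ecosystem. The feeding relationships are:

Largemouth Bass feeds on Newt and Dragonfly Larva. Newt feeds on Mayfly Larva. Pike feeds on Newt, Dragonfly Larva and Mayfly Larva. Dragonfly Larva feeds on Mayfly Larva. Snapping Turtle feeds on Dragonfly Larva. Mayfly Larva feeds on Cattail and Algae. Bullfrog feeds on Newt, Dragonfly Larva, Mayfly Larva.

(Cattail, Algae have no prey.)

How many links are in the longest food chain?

3 links

One longest chain: Cattail → Mayfly Larva → Dragonfly Larva → Snapping Turtle.
It has 4 species and 3 links.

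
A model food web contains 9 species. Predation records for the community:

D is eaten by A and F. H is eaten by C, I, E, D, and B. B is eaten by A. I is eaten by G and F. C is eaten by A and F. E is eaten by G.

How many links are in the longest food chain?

One longest chain: H → B → A.
It has 3 species and 2 links.

2 links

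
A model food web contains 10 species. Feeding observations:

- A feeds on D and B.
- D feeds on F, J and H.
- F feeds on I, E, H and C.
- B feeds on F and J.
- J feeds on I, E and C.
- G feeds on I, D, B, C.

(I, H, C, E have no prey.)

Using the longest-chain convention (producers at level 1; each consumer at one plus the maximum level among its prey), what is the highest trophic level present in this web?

4

Producers (level 1): I, H, C, E.
I → J → D → G gives G level 4.
No species has a prey at level 4, so no species reaches level 5.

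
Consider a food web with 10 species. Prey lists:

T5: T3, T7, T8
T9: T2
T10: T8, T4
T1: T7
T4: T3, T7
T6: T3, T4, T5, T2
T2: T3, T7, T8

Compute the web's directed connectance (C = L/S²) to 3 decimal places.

C = 0.160

The web has S = 10 species and L = 16 feeding links.
C = L / S² = 16 / 100 = 0.1600 ≈ 0.160.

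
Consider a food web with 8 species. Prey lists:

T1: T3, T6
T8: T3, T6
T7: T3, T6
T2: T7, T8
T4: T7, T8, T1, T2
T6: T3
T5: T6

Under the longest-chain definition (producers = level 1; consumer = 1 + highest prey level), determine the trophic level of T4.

T3 is a producer → level 1.
T6 eats T3 → level 2.
T7 eats T6 (level 2); other prey at levels: T3 1 → level 3.
T2 eats T7 (level 3); other prey at levels: T8 3 → level 4.
T4 eats T2 (level 4); other prey at levels: T7 3, T8 3, T1 3 → level 5.

Trophic level 5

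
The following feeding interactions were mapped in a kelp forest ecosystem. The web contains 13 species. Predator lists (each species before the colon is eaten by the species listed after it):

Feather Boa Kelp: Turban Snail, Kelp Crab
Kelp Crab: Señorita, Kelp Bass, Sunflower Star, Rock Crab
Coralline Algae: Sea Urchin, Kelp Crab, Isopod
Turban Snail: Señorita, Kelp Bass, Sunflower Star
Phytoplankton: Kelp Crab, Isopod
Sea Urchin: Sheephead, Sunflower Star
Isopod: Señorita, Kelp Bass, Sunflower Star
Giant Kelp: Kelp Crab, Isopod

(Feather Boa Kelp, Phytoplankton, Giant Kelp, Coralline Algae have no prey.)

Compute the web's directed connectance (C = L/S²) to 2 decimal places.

C = 0.12

The web has S = 13 species and L = 21 feeding links.
C = L / S² = 21 / 169 = 0.1243 ≈ 0.12.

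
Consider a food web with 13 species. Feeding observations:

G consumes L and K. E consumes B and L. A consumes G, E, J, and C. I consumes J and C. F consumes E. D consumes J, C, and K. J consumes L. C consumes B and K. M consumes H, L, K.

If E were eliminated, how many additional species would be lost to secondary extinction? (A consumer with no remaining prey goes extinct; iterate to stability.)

Remove E.
Round 1: F (all prey gone) → extinct.
No further losses. Total secondary extinctions: 1.

1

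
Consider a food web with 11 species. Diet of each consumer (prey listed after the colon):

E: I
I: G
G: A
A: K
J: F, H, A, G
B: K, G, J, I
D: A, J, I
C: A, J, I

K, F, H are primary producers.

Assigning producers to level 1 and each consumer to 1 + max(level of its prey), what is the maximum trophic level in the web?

5

Producers (level 1): K, F, H.
K → A → G → J → C gives C level 5.
No species has a prey at level 5, so no species reaches level 6.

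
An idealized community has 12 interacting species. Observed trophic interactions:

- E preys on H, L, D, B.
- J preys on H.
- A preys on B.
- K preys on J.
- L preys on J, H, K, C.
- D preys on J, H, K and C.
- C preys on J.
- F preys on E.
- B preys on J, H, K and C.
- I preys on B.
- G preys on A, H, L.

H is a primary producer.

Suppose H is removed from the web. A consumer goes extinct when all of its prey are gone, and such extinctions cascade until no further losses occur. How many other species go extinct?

11

Remove H.
Round 1: J (all prey gone) → extinct.
Round 2: K (all prey gone), C (all prey gone) → extinct.
Round 3: D (all prey gone), B (all prey gone), L (all prey gone) → extinct.
Round 4: A (all prey gone), E (all prey gone), I (all prey gone) → extinct.
Round 5: F (all prey gone), G (all prey gone) → extinct.
No further losses. Total secondary extinctions: 11.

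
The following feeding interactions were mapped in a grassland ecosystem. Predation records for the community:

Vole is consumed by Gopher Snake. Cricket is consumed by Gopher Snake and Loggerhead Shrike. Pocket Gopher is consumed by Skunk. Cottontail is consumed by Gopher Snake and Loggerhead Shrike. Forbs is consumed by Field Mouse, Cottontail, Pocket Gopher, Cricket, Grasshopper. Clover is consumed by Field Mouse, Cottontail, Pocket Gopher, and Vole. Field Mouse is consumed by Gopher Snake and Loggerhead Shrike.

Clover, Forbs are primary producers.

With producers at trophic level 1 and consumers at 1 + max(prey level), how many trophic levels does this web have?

Producers (level 1): Clover, Forbs.
Clover → Pocket Gopher → Skunk gives Skunk level 3.
No species has a prey at level 3, so no species reaches level 4.

3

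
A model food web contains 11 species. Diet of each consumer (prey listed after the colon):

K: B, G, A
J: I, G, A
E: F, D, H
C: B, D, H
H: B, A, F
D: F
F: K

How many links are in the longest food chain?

One longest chain: B → K → F → H → C.
It has 5 species and 4 links.

4 links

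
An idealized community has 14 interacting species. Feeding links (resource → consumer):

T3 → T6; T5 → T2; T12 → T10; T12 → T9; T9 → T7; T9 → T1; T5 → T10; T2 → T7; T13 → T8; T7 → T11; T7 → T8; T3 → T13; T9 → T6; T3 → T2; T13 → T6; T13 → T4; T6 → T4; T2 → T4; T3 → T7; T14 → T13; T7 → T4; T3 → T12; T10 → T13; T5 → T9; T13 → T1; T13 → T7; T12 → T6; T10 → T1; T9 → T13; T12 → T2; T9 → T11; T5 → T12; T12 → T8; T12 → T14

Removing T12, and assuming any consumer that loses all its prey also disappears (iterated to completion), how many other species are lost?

Remove T12.
Round 1: T14 (all prey gone) → extinct.
No further losses. Total secondary extinctions: 1.

1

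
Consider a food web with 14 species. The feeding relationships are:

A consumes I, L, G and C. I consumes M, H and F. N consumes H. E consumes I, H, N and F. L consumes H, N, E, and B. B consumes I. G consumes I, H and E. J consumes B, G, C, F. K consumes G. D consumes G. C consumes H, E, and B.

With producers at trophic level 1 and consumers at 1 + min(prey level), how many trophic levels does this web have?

Producers (level 1): M, H, F.
Following each consumer down to its lowest-level prey: H → G → D (levels 1 through 3).
All prey of D (G 2) are at level 2 or above, so D is at level 1 + 2 = 3.
Every consumer has at least one prey at level 2 or below, so none exceeds level 3.

3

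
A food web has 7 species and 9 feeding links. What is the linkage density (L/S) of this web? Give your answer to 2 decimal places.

There are L = 9 links among S = 7 species.
L/S = 9/7 = 1.2857 ≈ 1.29.

L/S = 1.29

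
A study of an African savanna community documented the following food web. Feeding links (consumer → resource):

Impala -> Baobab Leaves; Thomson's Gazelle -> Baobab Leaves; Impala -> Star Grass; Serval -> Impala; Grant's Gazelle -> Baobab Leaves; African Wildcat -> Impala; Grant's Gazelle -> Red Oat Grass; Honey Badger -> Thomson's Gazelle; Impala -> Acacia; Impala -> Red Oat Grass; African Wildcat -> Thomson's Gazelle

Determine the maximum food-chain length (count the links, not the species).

One longest chain: Baobab Leaves → Impala → Serval.
It has 3 species and 2 links.

2 links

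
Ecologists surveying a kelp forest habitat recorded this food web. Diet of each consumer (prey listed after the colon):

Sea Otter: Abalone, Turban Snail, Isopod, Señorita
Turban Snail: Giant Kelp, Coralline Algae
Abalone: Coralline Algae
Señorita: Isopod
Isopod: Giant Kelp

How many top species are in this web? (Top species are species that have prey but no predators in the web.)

Top species (has prey, but nothing eats it): Sea Otter.
Count: 1.

1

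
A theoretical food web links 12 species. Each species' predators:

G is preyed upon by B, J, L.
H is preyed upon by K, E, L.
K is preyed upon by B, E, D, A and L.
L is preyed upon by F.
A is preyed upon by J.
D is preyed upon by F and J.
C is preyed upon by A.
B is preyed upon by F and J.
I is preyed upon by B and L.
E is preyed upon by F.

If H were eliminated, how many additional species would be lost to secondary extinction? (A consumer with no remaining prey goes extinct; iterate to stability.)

Remove H.
Round 1: K (all prey gone) → extinct.
Round 2: E (all prey gone), D (all prey gone) → extinct.
No further losses. Total secondary extinctions: 3.

3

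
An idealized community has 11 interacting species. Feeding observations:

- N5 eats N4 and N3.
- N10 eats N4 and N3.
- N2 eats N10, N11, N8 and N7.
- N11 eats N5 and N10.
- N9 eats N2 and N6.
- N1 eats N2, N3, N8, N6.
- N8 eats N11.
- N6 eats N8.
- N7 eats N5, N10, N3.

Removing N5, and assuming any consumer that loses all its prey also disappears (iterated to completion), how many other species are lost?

Remove N5.
Every predator of it retains at least one other prey: N11 still has N10; N7 still has N3, N10.
No consumer loses all prey, so no secondary extinctions occur.

0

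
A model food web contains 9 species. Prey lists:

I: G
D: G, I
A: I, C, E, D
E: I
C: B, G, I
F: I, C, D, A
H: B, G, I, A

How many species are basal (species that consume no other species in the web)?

2

Basal species (no prey listed): B, G.
Count: 2.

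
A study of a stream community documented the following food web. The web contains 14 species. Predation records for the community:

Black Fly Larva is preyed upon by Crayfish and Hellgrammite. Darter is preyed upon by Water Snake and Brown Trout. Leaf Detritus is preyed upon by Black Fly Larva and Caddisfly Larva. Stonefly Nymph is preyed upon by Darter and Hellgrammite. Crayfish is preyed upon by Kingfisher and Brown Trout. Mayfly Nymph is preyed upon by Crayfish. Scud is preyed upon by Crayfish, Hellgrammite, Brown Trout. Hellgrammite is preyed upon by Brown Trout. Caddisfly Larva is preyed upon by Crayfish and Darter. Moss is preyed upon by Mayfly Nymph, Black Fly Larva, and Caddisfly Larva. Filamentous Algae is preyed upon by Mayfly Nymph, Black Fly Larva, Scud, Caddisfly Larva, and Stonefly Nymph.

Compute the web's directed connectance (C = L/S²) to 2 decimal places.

C = 0.13

The web has S = 14 species and L = 25 feeding links.
C = L / S² = 25 / 196 = 0.1276 ≈ 0.13.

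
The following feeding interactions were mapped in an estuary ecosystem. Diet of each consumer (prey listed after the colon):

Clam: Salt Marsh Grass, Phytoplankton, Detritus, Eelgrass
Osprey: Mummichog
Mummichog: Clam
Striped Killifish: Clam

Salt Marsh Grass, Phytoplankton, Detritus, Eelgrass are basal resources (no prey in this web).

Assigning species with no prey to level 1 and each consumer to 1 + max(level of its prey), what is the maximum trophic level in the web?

Basal resources (level 1): Salt Marsh Grass, Phytoplankton, Detritus, Eelgrass.
Salt Marsh Grass → Clam → Mummichog → Osprey gives Osprey level 4.
No species has a prey at level 4, so no species reaches level 5.

4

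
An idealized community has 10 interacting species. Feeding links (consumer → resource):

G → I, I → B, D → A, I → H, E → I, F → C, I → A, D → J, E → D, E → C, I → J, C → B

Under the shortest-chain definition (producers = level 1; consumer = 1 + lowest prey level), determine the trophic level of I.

Trophic level 2

A is a producer → level 1.
I eats A → level 2.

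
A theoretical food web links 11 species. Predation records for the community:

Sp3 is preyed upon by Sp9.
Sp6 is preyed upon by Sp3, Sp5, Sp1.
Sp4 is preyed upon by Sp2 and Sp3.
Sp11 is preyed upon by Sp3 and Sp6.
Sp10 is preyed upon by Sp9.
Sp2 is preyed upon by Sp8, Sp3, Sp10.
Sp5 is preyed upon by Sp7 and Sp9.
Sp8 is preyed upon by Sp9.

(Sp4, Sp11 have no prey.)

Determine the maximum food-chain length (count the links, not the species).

One longest chain: Sp11 → Sp6 → Sp5 → Sp7.
It has 4 species and 3 links.

3 links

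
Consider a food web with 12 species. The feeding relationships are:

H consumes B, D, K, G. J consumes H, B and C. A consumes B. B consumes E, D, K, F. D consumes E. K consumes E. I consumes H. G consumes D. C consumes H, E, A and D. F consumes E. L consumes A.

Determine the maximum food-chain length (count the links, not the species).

5 links

One longest chain: E → D → B → H → C → J.
It has 6 species and 5 links.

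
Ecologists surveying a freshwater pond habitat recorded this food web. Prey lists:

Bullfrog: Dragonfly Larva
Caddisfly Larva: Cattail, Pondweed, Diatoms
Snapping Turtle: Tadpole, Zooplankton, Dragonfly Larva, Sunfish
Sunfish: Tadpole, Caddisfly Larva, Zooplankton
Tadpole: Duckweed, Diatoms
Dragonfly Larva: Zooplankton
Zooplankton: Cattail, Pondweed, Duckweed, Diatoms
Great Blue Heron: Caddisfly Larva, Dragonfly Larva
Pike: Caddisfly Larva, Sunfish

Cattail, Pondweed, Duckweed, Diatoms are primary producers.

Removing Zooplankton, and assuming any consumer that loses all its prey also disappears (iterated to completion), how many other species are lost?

Remove Zooplankton.
Round 1: Dragonfly Larva (all prey gone) → extinct.
Round 2: Bullfrog (all prey gone) → extinct.
No further losses. Total secondary extinctions: 2.

2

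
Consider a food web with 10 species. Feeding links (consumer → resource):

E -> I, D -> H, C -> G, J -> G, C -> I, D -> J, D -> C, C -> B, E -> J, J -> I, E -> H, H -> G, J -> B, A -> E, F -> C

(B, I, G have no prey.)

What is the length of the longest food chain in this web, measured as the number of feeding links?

3 links

One longest chain: B → J → E → A.
It has 4 species and 3 links.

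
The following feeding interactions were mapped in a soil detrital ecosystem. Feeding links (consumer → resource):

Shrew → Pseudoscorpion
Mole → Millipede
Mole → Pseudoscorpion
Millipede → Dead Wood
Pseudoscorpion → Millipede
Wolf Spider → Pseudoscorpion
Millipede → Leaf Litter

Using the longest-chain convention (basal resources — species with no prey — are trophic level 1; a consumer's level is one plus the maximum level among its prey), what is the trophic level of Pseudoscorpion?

Leaf Litter has no prey (basal) → level 1.
Millipede eats Leaf Litter (level 1); other prey at levels: Dead Wood 1 → level 2.
Pseudoscorpion eats Millipede → level 3.

Trophic level 3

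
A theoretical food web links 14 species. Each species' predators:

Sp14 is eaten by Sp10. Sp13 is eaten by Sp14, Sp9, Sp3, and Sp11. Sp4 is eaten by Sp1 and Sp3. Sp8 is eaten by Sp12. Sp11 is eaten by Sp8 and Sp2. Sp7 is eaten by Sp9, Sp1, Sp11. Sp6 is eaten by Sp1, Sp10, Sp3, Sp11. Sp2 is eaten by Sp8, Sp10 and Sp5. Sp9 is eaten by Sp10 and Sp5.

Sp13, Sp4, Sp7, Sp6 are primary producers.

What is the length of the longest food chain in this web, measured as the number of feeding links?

4 links

One longest chain: Sp13 → Sp11 → Sp2 → Sp8 → Sp12.
It has 5 species and 4 links.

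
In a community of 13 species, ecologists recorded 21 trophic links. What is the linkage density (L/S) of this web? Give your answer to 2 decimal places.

There are L = 21 links among S = 13 species.
L/S = 21/13 = 1.6154 ≈ 1.62.

L/S = 1.62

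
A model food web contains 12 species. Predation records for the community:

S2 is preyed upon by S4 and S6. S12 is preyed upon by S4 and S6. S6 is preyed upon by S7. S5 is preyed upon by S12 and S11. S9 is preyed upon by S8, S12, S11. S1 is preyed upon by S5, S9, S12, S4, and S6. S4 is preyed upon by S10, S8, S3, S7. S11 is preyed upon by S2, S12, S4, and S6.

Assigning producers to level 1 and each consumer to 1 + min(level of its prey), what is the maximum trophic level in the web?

4

Producers (level 1): S1.
Following each consumer down to its lowest-level prey: S1 → S5 → S11 → S2 (levels 1 through 4).
All prey of S2 (S11 3) are at level 3 or above, so S2 is at level 1 + 3 = 4.
Every consumer has at least one prey at level 3 or below, so none exceeds level 4.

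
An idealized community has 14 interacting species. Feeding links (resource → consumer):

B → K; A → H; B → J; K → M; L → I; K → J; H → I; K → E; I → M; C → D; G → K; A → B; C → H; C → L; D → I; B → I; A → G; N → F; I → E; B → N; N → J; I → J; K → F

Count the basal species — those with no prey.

Basal species (no prey listed): A, C.
Count: 2.

2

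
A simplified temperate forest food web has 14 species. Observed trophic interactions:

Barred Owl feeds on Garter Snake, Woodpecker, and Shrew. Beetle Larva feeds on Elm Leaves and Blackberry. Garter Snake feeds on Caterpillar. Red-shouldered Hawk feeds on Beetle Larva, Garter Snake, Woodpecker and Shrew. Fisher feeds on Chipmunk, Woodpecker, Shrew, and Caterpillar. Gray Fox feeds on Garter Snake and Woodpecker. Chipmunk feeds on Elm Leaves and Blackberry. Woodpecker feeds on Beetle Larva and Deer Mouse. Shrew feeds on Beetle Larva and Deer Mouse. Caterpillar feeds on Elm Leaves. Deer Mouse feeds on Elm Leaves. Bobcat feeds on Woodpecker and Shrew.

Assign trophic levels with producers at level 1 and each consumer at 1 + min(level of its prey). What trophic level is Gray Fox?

Trophic level 4

Elm Leaves is a producer → level 1.
Beetle Larva eats Elm Leaves → level 2.
Woodpecker eats Beetle Larva → level 3.
Gray Fox eats Woodpecker → level 4.
No prey of Gray Fox is below level 3, so 4 is the minimum.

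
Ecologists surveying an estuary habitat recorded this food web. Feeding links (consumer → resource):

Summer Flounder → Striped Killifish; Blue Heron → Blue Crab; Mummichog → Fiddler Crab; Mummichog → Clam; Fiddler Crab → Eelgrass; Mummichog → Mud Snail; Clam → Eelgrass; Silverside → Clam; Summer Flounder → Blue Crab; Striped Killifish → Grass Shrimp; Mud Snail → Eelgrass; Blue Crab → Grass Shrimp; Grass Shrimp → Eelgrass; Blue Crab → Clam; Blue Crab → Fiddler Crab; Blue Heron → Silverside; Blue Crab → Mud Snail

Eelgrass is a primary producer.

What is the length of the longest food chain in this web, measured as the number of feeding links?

One longest chain: Eelgrass → Clam → Silverside → Blue Heron.
It has 4 species and 3 links.

3 links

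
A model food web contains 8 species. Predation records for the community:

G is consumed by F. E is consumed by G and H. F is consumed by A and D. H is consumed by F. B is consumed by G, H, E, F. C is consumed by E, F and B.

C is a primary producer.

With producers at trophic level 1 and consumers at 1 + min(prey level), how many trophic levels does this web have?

Producers (level 1): C.
Following each consumer down to its lowest-level prey: C → B → G (levels 1 through 3).
All prey of G (B 2, E 2) are at level 2 or above, so G is at level 1 + 2 = 3.
Every consumer has at least one prey at level 2 or below, so none exceeds level 3.

3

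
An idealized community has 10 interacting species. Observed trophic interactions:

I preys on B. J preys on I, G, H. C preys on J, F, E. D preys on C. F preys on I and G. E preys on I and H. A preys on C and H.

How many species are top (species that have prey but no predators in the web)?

2

Top species (has prey, but nothing eats it): A, D.
Count: 2.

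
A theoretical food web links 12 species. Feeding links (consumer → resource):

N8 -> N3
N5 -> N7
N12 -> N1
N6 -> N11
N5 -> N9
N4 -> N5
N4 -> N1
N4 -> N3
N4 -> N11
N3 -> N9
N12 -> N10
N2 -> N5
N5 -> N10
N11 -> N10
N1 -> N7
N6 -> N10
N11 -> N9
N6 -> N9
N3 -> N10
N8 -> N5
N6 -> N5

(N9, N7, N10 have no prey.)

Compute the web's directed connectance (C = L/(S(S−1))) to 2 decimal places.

The web has S = 12 species and L = 21 feeding links.
C = L / (S(S−1)) = 21 / 132 = 0.1591 ≈ 0.16.

C = 0.16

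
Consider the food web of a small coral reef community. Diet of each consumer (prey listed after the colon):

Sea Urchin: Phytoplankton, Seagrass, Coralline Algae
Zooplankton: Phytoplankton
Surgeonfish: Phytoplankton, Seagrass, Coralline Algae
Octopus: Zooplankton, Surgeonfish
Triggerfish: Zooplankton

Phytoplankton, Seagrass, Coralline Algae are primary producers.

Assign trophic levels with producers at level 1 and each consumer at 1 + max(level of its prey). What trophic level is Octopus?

Phytoplankton is a producer → level 1.
Zooplankton eats Phytoplankton → level 2.
Octopus eats Zooplankton (level 2); other prey at levels: Surgeonfish 2 → level 3.

Trophic level 3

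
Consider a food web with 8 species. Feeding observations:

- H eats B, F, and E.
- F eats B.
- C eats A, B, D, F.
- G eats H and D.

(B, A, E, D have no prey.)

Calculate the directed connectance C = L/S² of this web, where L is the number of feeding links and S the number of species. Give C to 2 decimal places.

The web has S = 8 species and L = 10 feeding links.
C = L / S² = 10 / 64 = 0.1562 ≈ 0.16.

C = 0.16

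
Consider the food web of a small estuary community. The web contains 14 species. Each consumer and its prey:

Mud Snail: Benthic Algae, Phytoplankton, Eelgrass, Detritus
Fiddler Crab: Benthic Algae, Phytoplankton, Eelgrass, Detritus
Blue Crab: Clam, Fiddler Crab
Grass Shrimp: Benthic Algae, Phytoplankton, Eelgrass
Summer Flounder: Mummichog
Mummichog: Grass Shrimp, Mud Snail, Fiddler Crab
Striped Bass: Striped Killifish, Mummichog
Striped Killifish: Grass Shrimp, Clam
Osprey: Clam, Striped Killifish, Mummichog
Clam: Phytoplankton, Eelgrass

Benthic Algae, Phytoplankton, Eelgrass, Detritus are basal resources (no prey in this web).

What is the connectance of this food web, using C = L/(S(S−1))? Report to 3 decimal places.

C = 0.143

The web has S = 14 species and L = 26 feeding links.
C = L / (S(S−1)) = 26 / 182 = 0.1429 ≈ 0.143.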